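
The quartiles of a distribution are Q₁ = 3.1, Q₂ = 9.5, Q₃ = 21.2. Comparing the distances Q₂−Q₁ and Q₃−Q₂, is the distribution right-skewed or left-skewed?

Q₂ − Q₁ = 6.4;  Q₃ − Q₂ = 11.7
Q₃ − Q₂ > Q₂ − Q₁ ⇒ the upper half is more spread out ⇒ right-skewed.

right-skewed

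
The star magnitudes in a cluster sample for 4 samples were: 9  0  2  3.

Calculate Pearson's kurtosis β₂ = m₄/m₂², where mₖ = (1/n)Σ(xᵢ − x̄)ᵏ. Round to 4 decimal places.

x̄ = 3.5000
Σ(xᵢ − x̄)² = 45.0000 ⇒ m₂ = 11.25000
Σ(xᵢ − x̄)⁴ = 1070.2500 ⇒ m₄ = 267.56250
m₂² = 126.56250
β₂ = m₄/m₂² = 267.56250 / 126.56250 ≈ 2.1141

2.1141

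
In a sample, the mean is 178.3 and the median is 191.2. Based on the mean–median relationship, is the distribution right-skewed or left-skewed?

mean − median = 178.3 − 191.2 = -12.9
mean < median ⇒ the longer tail is on the left ⇒ left-skewed (negatively skewed).

left-skewed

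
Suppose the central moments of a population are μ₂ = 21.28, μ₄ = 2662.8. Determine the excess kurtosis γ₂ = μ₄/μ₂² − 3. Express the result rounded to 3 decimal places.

2.880

μ₂² = 21.28² = 452.83840
μ₄/μ₂² = 2662.8 / 452.83840 = 5.88024
γ₂ = 5.88024 − 3 ≈ 2.880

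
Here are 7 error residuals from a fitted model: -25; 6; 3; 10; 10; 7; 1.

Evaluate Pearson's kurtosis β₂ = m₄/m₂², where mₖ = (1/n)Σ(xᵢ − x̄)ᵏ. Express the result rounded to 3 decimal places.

4.498

x̄ = 1.7143
Σ(xᵢ − x̄)² = 899.4286 ⇒ m₂ = 128.48980
Σ(xᵢ − x̄)⁴ = 519848.1050 ⇒ m₄ = 74264.01499
m₂² = 16509.62766
β₂ = m₄/m₂² = 74264.01499 / 16509.62766 ≈ 4.498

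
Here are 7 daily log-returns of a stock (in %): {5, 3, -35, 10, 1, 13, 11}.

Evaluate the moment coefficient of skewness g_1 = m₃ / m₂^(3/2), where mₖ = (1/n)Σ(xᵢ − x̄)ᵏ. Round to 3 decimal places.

-1.745

x̄ = (5 + 3 - 35 + 10 + 1 + 13 + 11) / 7 = 1.1429
deviations (xᵢ − x̄): 3.8571, 1.8571, -36.1429, 8.8571, -0.1429, 11.8571, 9.8571
Σ(xᵢ − x̄)² = 1640.8571 ⇒ m₂ = 1640.8571/7 = 234.40816
Σ(xᵢ − x̄)³ = -43830.2449 ⇒ m₃ = -43830.2449/7 = -6261.46356
m₂^(3/2) = 234.40816^(1.5) = 3588.88133
g_1 = m₃ / m₂^(3/2) = -6261.46356 / 3588.88133 ≈ -1.745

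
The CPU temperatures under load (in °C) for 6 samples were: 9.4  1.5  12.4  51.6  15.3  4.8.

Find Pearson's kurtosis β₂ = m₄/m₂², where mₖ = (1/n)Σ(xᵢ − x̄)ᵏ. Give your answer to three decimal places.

3.692

x̄ = 15.8333
Σ(xᵢ − x̄)² = 1659.8933 ⇒ m₂ = 276.64889
Σ(xᵢ − x̄)⁴ = 1695370.6091 ⇒ m₄ = 282561.76819
m₂² = 76534.60772
β₂ = m₄/m₂² = 282561.76819 / 76534.60772 ≈ 3.692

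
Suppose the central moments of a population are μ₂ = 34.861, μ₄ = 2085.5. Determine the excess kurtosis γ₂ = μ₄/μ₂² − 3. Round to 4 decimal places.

-1.2839

μ₂² = 34.861² = 1215.28932
μ₄/μ₂² = 2085.5 / 1215.28932 = 1.71605
γ₂ = 1.71605 − 3 ≈ -1.2839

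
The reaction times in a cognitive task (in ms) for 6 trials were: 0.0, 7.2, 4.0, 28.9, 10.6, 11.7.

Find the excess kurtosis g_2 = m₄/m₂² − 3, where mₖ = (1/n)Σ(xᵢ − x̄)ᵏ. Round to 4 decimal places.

0.0934

x̄ = 10.4000
Σ(xᵢ − x̄)² = 503.3400 ⇒ m₂ = 83.89000
Σ(xᵢ − x̄)⁴ = 130619.0850 ⇒ m₄ = 21769.84750
m₂² = 7037.53210
g_2 = m₄/m₂² − 3 = 3.09339 − 3 ≈ 0.0934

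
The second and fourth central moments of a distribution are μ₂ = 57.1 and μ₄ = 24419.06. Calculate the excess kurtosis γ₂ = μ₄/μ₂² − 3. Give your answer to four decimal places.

4.4896

μ₂² = 57.1² = 3260.41000
μ₄/μ₂² = 24419.06 / 3260.41000 = 7.48957
γ₂ = 7.48957 − 3 ≈ 4.4896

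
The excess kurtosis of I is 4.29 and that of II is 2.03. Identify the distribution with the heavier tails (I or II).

I

Higher excess kurtosis ⇒ heavier tails relative to the normal distribution.
4.29 vs 2.03: the larger is 4.29, so I has heavier tails.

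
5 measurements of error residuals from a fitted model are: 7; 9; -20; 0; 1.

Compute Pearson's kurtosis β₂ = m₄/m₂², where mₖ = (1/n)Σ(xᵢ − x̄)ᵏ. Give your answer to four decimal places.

x̄ = -0.6000
Σ(xᵢ − x̄)² = 529.2000 ⇒ m₂ = 105.84000
Σ(xᵢ − x̄)⁴ = 153483.2160 ⇒ m₄ = 30696.64320
m₂² = 11202.10560
β₂ = m₄/m₂² = 30696.64320 / 11202.10560 ≈ 2.7403

2.7403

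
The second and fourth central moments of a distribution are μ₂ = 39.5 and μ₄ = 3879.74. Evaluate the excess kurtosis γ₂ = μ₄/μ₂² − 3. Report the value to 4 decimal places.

μ₂² = 39.5² = 1560.25000
μ₄/μ₂² = 3879.74 / 1560.25000 = 2.48661
γ₂ = 2.48661 − 3 ≈ -0.5134

-0.5134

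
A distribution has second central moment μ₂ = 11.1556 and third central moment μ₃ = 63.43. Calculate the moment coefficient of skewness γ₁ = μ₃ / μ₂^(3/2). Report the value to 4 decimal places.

σ = √μ₂ = √11.1556 = 3.34000
σ³ = μ₂^(3/2) = 37.25970
γ₁ = μ₃/σ³ = 63.43 / 37.25970 ≈ 1.7024

1.7024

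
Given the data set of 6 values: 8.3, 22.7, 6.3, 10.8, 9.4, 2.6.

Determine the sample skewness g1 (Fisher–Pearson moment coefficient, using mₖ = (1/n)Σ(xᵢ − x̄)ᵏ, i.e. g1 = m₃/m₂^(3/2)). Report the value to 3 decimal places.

x̄ = (8.3 + 22.7 + 6.3 + 10.8 + 9.4 + 2.6) / 6 = 10.0167
deviations (xᵢ − x̄): -1.7167, 12.6833, -3.7167, 0.7833, -0.6167, -7.4167
Σ(xᵢ − x̄)² = 233.6283 ⇒ m₂ = 233.6283/6 = 38.93806
Σ(xᵢ − x̄)³ = 1576.2076 ⇒ m₃ = 1576.2076/6 = 262.70126
m₂^(3/2) = 38.93806^(1.5) = 242.97489
g1 = m₃ / m₂^(3/2) = 262.70126 / 242.97489 ≈ 1.081

1.081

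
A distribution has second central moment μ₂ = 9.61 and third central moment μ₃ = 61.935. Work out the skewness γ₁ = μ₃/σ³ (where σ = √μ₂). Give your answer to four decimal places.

2.0790

σ = √μ₂ = √9.61 = 3.10000
σ³ = μ₂^(3/2) = 29.79100
γ₁ = μ₃/σ³ = 61.935 / 29.79100 ≈ 2.0790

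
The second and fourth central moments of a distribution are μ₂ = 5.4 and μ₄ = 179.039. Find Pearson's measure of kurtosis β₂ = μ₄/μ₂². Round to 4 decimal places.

6.1399

μ₂² = 5.4² = 29.16000
μ₄/μ₂² = 179.039 / 29.16000 = 6.13988
β₂ ≈ 6.1399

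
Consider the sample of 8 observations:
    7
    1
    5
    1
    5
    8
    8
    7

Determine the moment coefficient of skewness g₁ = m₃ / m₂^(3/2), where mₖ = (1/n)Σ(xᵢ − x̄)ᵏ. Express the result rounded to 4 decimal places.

x̄ = (7 + 1 + 5 + 1 + 5 + 8 + 8 + 7) / 8 = 5.2500
deviations (xᵢ − x̄): 1.7500, -4.2500, -0.2500, -4.2500, -0.2500, 2.7500, 2.7500, 1.7500
Σ(xᵢ − x̄)² = 57.5000 ⇒ m₂ = 57.5000/8 = 7.18750
Σ(xᵢ − x̄)³ = -101.2500 ⇒ m₃ = -101.2500/8 = -12.65625
m₂^(3/2) = 7.18750^(1.5) = 19.26934
g₁ = m₃ / m₂^(3/2) = -12.65625 / 19.26934 ≈ -0.6568

-0.6568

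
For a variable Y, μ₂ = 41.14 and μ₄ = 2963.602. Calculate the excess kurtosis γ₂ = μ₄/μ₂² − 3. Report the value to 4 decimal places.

μ₂² = 41.14² = 1692.49960
μ₄/μ₂² = 2963.602 / 1692.49960 = 1.75102
γ₂ = 1.75102 − 3 ≈ -1.2490

-1.2490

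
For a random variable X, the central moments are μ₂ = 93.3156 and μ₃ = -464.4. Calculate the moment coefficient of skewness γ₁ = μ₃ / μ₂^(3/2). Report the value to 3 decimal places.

σ = √μ₂ = √93.3156 = 9.66000
σ³ = μ₂^(3/2) = 901.42870
γ₁ = μ₃/σ³ = -464.4 / 901.42870 ≈ -0.515

-0.515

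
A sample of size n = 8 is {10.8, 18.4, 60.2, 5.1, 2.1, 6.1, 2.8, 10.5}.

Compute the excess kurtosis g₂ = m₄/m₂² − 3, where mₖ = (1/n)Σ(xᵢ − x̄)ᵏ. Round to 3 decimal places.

2.297

x̄ = 14.5000
Σ(xᵢ − x̄)² = 2582.9600 ⇒ m₂ = 322.87000
Σ(xᵢ − x̄)⁴ = 4417632.4532 ⇒ m₄ = 552204.05665
m₂² = 104245.03690
g₂ = m₄/m₂² − 3 = 5.29717 − 3 ≈ 2.297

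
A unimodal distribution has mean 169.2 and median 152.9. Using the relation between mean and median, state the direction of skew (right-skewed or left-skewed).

right-skewed

mean − median = 169.2 − 152.9 = 16.3
mean > median ⇒ the longer tail is on the right ⇒ right-skewed (positively skewed).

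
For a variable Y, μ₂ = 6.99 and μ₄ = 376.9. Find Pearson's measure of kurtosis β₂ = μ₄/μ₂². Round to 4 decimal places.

μ₂² = 6.99² = 48.86010
μ₄/μ₂² = 376.9 / 48.86010 = 7.71386
β₂ ≈ 7.7139

7.7139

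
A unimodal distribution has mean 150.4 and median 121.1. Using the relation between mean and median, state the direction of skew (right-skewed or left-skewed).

mean − median = 150.4 − 121.1 = 29.3
mean > median ⇒ the longer tail is on the right ⇒ right-skewed (positively skewed).

right-skewed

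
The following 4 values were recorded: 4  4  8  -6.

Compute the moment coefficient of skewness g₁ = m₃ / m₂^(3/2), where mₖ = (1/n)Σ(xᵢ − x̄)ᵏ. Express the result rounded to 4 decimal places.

-0.7969

x̄ = (4 + 4 + 8 - 6) / 4 = 2.5000
deviations (xᵢ − x̄): 1.5000, 1.5000, 5.5000, -8.5000
Σ(xᵢ − x̄)² = 107.0000 ⇒ m₂ = 107.0000/4 = 26.75000
Σ(xᵢ − x̄)³ = -441.0000 ⇒ m₃ = -441.0000/4 = -110.25000
m₂^(3/2) = 26.75000^(1.5) = 138.35208
g₁ = m₃ / m₂^(3/2) = -110.25000 / 138.35208 ≈ -0.7969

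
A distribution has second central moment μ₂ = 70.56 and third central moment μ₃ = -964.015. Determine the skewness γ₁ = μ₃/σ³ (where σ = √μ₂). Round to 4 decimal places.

-1.6265

σ = √μ₂ = √70.56 = 8.40000
σ³ = μ₂^(3/2) = 592.70400
γ₁ = μ₃/σ³ = -964.015 / 592.70400 ≈ -1.6265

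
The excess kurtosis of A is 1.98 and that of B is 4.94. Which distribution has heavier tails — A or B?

B

Higher excess kurtosis ⇒ heavier tails relative to the normal distribution.
1.98 vs 4.94: the larger is 4.94, so B has heavier tails.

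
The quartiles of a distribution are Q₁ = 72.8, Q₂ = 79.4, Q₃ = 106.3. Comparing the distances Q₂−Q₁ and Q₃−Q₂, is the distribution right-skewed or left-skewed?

right-skewed

Q₂ − Q₁ = 6.6;  Q₃ − Q₂ = 26.9
Q₃ − Q₂ > Q₂ − Q₁ ⇒ the upper half is more spread out ⇒ right-skewed.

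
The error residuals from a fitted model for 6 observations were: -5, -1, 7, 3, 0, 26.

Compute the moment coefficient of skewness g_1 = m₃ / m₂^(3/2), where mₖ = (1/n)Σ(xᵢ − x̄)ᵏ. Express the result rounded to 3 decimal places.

1.288

x̄ = (-5 - 1 + 7 + 3 + 0 + 26) / 6 = 5.0000
deviations (xᵢ − x̄): -10.0000, -6.0000, 2.0000, -2.0000, -5.0000, 21.0000
Σ(xᵢ − x̄)² = 610.0000 ⇒ m₂ = 610.0000/6 = 101.66667
Σ(xᵢ − x̄)³ = 7920.0000 ⇒ m₃ = 7920.0000/6 = 1320.00000
m₂^(3/2) = 101.66667^(1.5) = 1025.10388
g_1 = m₃ / m₂^(3/2) = 1320.00000 / 1025.10388 ≈ 1.288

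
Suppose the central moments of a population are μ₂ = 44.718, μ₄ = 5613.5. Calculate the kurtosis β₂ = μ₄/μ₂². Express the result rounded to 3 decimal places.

μ₂² = 44.718² = 1999.69952
μ₄/μ₂² = 5613.5 / 1999.69952 = 2.80717
β₂ ≈ 2.807

2.807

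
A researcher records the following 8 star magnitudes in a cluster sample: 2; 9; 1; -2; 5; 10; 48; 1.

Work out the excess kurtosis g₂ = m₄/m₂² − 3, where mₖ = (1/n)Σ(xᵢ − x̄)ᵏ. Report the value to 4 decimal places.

2.4212

x̄ = 9.2500
Σ(xᵢ − x̄)² = 1835.5000 ⇒ m₂ = 229.43750
Σ(xᵢ − x̄)⁴ = 2283062.4063 ⇒ m₄ = 285382.80078
m₂² = 52641.56641
g₂ = m₄/m₂² − 3 = 5.42124 − 3 ≈ 2.4212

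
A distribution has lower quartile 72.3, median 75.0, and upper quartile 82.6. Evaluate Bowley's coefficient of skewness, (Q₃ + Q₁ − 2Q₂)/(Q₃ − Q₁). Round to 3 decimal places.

0.476

numerator: Q₃ + Q₁ − 2Q₂ = 82.6 + 72.3 − 2×75.0 = 4.9000
denominator: Q₃ − Q₁ = 82.6 − 72.3 = 10.3000
Bowley skewness = 4.9000 / 10.3000 ≈ 0.476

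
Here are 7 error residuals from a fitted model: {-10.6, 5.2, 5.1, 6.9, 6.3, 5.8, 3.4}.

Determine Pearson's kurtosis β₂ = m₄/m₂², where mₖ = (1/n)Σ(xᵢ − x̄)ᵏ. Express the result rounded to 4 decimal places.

x̄ = 3.1571
Σ(xᵢ − x̄)² = 228.1371 ⇒ m₂ = 32.59102
Σ(xᵢ − x̄)⁴ = 36193.2328 ⇒ m₄ = 5170.46182
m₂² = 1062.17461
β₂ = m₄/m₂² = 5170.46182 / 1062.17461 ≈ 4.8678

4.8678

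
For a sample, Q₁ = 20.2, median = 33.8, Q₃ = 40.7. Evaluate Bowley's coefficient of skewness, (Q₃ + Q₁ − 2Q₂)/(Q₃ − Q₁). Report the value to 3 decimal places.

-0.327

numerator: Q₃ + Q₁ − 2Q₂ = 40.7 + 20.2 − 2×33.8 = -6.7000
denominator: Q₃ − Q₁ = 40.7 − 20.2 = 20.5000
Bowley skewness = -6.7000 / 20.5000 ≈ -0.327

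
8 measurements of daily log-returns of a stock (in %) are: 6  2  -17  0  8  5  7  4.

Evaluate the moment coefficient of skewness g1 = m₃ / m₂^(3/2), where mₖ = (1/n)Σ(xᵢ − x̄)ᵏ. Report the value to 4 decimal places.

-1.8240

x̄ = (6 + 2 - 17 + 0 + 8 + 5 + 7 + 4) / 8 = 1.8750
deviations (xᵢ − x̄): 4.1250, 0.1250, -18.8750, -1.8750, 6.1250, 3.1250, 5.1250, 2.1250
Σ(xᵢ − x̄)² = 454.8750 ⇒ m₂ = 454.8750/8 = 56.85938
Σ(xᵢ − x̄)³ = -6256.4063 ⇒ m₃ = -6256.4063/8 = -782.05078
m₂^(3/2) = 56.85938^(1.5) = 428.74900
g1 = m₃ / m₂^(3/2) = -782.05078 / 428.74900 ≈ -1.8240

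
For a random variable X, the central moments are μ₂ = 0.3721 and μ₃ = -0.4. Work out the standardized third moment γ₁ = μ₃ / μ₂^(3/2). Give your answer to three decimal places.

-1.762

σ = √μ₂ = √0.3721 = 0.61000
σ³ = μ₂^(3/2) = 0.22698
γ₁ = μ₃/σ³ = -0.4 / 0.22698 ≈ -1.762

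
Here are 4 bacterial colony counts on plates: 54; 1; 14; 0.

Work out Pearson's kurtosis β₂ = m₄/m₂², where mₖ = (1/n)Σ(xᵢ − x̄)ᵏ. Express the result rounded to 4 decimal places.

x̄ = 17.2500
Σ(xᵢ − x̄)² = 1922.7500 ⇒ m₂ = 480.68750
Σ(xᵢ − x̄)⁴ = 1982403.0781 ⇒ m₄ = 495600.76953
m₂² = 231060.47266
β₂ = m₄/m₂² = 495600.76953 / 231060.47266 ≈ 2.1449

2.1449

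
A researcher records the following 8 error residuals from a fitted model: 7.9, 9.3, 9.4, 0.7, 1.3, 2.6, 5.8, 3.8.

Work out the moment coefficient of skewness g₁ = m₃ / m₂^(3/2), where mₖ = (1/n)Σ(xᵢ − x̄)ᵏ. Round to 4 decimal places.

0.0637

x̄ = (7.9 + 9.3 + 9.4 + 0.7 + 1.3 + 2.6 + 5.8 + 3.8) / 8 = 5.1000
deviations (xᵢ − x̄): 2.8000, 4.2000, 4.3000, -4.4000, -3.8000, -2.5000, 0.7000, -1.3000
Σ(xᵢ − x̄)² = 86.2000 ⇒ m₂ = 86.2000/8 = 10.77500
Σ(xᵢ − x̄)³ = 18.0120 ⇒ m₃ = 18.0120/8 = 2.25150
m₂^(3/2) = 10.77500^(1.5) = 35.36926
g₁ = m₃ / m₂^(3/2) = 2.25150 / 35.36926 ≈ 0.0637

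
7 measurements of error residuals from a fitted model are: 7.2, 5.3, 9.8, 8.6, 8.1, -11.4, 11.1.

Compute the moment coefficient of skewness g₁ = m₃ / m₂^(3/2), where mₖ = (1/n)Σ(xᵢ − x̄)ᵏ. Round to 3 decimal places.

x̄ = (7.2 + 5.3 + 9.8 + 8.6 + 8.1 - 11.4 + 11.1) / 7 = 5.5286
deviations (xᵢ − x̄): 1.6714, -0.2286, 4.2714, 3.0714, 2.5714, -16.9286, 5.5714
Σ(xᵢ − x̄)² = 354.7543 ⇒ m₂ = 354.7543/7 = 50.67918
Σ(xᵢ − x̄)³ = -4549.8217 ⇒ m₃ = -4549.8217/7 = -649.97452
m₂^(3/2) = 50.67918^(1.5) = 360.78163
g₁ = m₃ / m₂^(3/2) = -649.97452 / 360.78163 ≈ -1.802

-1.802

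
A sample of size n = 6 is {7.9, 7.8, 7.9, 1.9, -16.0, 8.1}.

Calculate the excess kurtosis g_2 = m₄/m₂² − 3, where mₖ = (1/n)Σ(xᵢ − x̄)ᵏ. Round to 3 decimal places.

x̄ = 2.9333
Σ(xᵢ − x̄)² = 459.2533 ⇒ m₂ = 76.54222
Σ(xᵢ − x̄)⁴ = 130993.2224 ⇒ m₄ = 21832.20374
m₂² = 5858.71178
g_2 = m₄/m₂² − 3 = 3.72645 − 3 ≈ 0.726

0.726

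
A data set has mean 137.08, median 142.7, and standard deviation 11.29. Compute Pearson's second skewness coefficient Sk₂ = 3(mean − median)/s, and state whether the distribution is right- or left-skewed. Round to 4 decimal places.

-1.4934, left-skewed

Sk₂ = 3(137.08 − 142.7) / 11.29 = 3 × -5.6200 / 11.29
    = -16.8600 / 11.29 ≈ -1.4934
Sk₂ < 0 ⇒ mean < median ⇒ left-skewed (negative skew).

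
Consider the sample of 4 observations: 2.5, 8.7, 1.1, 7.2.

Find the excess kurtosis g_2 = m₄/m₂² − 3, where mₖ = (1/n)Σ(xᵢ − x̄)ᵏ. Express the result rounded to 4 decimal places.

x̄ = 4.8750
Σ(xᵢ − x̄)² = 39.9275 ⇒ m₂ = 9.98187
Σ(xᵢ − x̄)⁴ = 478.1729 ⇒ m₄ = 119.54323
m₂² = 99.63783
g_2 = m₄/m₂² − 3 = 1.19978 − 3 ≈ -1.8002

-1.8002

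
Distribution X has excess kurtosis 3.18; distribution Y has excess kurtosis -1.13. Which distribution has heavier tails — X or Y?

X

Higher excess kurtosis ⇒ heavier tails relative to the normal distribution.
3.18 vs -1.13: the larger is 3.18, so X has heavier tails. (X is leptokurtic — heavier-than-normal tails; the other is platykurtic.)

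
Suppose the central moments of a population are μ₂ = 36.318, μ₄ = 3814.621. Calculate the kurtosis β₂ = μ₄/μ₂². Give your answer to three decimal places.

μ₂² = 36.318² = 1318.99712
μ₄/μ₂² = 3814.621 / 1318.99712 = 2.89206
β₂ ≈ 2.892

2.892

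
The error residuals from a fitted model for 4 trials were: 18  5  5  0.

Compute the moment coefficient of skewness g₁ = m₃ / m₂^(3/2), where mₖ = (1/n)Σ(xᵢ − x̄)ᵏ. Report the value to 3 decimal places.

0.819

x̄ = (18 + 5 + 5 + 0) / 4 = 7.0000
deviations (xᵢ − x̄): 11.0000, -2.0000, -2.0000, -7.0000
Σ(xᵢ − x̄)² = 178.0000 ⇒ m₂ = 178.0000/4 = 44.50000
Σ(xᵢ − x̄)³ = 972.0000 ⇒ m₃ = 972.0000/4 = 243.00000
m₂^(3/2) = 44.50000^(1.5) = 296.85203
g₁ = m₃ / m₂^(3/2) = 243.00000 / 296.85203 ≈ 0.819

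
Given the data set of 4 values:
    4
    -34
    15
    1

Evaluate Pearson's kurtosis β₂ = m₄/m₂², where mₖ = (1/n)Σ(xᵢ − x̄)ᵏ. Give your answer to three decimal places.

2.167

x̄ = -3.5000
Σ(xᵢ − x̄)² = 1349.0000 ⇒ m₂ = 337.25000
Σ(xᵢ − x̄)⁴ = 986074.2500 ⇒ m₄ = 246518.56250
m₂² = 113737.56250
β₂ = m₄/m₂² = 246518.56250 / 113737.56250 ≈ 2.167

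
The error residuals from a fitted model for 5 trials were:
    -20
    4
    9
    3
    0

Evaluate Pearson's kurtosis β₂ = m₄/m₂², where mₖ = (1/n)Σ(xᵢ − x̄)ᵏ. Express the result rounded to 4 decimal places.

2.8848

x̄ = -0.8000
Σ(xᵢ − x̄)² = 502.8000 ⇒ m₂ = 100.56000
Σ(xᵢ − x̄)⁴ = 145858.8960 ⇒ m₄ = 29171.77920
m₂² = 10112.31360
β₂ = m₄/m₂² = 29171.77920 / 10112.31360 ≈ 2.8848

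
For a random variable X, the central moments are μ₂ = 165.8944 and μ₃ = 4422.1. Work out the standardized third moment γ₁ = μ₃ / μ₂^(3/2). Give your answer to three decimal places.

σ = √μ₂ = √165.8944 = 12.88000
σ³ = μ₂^(3/2) = 2136.71987
γ₁ = μ₃/σ³ = 4422.1 / 2136.71987 ≈ 2.070

2.070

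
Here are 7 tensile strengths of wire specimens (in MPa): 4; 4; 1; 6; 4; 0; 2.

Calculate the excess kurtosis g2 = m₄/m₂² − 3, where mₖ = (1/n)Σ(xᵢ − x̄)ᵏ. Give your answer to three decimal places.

x̄ = 3.0000
Σ(xᵢ − x̄)² = 26.0000 ⇒ m₂ = 3.71429
Σ(xᵢ − x̄)⁴ = 182.0000 ⇒ m₄ = 26.00000
m₂² = 13.79592
g2 = m₄/m₂² − 3 = 1.88462 − 3 ≈ -1.115

-1.115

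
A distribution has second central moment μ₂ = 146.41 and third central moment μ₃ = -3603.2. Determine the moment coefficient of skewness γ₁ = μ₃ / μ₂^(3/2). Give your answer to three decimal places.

σ = √μ₂ = √146.41 = 12.10000
σ³ = μ₂^(3/2) = 1771.56100
γ₁ = μ₃/σ³ = -3603.2 / 1771.56100 ≈ -2.034

-2.034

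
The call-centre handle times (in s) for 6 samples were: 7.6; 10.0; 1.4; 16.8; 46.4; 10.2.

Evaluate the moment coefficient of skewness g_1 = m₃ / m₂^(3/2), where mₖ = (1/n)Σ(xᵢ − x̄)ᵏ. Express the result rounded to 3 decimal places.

1.412

x̄ = (7.6 + 10.0 + 1.4 + 16.8 + 46.4 + 10.2) / 6 = 15.4000
deviations (xᵢ − x̄): -7.8000, -5.4000, -14.0000, 1.4000, 31.0000, -5.2000
Σ(xᵢ − x̄)² = 1276.0000 ⇒ m₂ = 1276.0000/6 = 212.66667
Σ(xᵢ − x̄)³ = 26277.1200 ⇒ m₃ = 26277.1200/6 = 4379.52000
m₂^(3/2) = 212.66667^(1.5) = 3101.33825
g_1 = m₃ / m₂^(3/2) = 4379.52000 / 3101.33825 ≈ 1.412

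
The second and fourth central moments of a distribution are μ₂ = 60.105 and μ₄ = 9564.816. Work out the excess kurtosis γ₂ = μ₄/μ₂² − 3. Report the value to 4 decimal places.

μ₂² = 60.105² = 3612.61102
μ₄/μ₂² = 9564.816 / 3612.61102 = 2.64762
γ₂ = 2.64762 − 3 ≈ -0.3524

-0.3524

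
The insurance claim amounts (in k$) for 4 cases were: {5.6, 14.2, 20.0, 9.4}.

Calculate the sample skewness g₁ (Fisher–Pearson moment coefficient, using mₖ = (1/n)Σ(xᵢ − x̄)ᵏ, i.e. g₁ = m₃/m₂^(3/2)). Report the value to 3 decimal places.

x̄ = (5.6 + 14.2 + 20.0 + 9.4) / 4 = 12.3000
deviations (xᵢ − x̄): -6.7000, 1.9000, 7.7000, -2.9000
Σ(xᵢ − x̄)² = 116.2000 ⇒ m₂ = 116.2000/4 = 29.05000
Σ(xᵢ − x̄)³ = 138.2400 ⇒ m₃ = 138.2400/4 = 34.56000
m₂^(3/2) = 29.05000^(1.5) = 156.57384
g₁ = m₃ / m₂^(3/2) = 34.56000 / 156.57384 ≈ 0.221

0.221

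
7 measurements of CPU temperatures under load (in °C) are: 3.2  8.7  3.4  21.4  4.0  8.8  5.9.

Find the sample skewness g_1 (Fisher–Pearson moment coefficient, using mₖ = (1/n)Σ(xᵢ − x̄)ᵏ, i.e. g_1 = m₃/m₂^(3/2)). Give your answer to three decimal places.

1.508

x̄ = (3.2 + 8.7 + 3.4 + 21.4 + 4.0 + 8.8 + 5.9) / 7 = 7.9143
deviations (xᵢ − x̄): -4.7143, 0.7857, -4.5143, 13.4857, -3.9143, 0.8857, -2.0143
Σ(xᵢ − x̄)² = 245.2486 ⇒ m₂ = 245.2486/7 = 35.03551
Σ(xᵢ − x̄)³ = 2188.8383 ⇒ m₃ = 2188.8383/7 = 312.69119
m₂^(3/2) = 35.03551^(1.5) = 207.37799
g_1 = m₃ / m₂^(3/2) = 312.69119 / 207.37799 ≈ 1.508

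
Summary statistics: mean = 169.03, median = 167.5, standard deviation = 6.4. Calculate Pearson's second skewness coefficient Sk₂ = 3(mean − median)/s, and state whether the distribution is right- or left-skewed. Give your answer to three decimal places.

0.717, right-skewed

Sk₂ = 3(169.03 − 167.5) / 6.4 = 3 × 1.5300 / 6.4
    = 4.5900 / 6.4 ≈ 0.717
Sk₂ > 0 ⇒ mean > median ⇒ right-skewed (positive skew).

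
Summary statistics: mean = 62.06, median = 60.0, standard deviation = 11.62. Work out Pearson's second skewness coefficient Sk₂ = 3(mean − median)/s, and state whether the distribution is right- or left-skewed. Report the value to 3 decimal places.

Sk₂ = 3(62.06 − 60.0) / 11.62 = 3 × 2.0600 / 11.62
    = 6.1800 / 11.62 ≈ 0.532
Sk₂ > 0 ⇒ mean > median ⇒ right-skewed (positive skew).

0.532, right-skewed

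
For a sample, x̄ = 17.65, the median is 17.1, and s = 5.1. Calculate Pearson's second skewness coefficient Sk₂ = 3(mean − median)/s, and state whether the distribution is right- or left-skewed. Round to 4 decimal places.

0.3235, right-skewed

Sk₂ = 3(17.65 − 17.1) / 5.1 = 3 × 0.5500 / 5.1
    = 1.6500 / 5.1 ≈ 0.3235
Sk₂ > 0 ⇒ mean > median ⇒ right-skewed (positive skew).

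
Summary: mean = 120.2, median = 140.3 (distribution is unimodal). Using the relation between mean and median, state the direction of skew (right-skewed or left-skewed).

mean − median = 120.2 − 140.3 = -20.1
mean < median ⇒ the longer tail is on the left ⇒ left-skewed (negatively skewed).

left-skewed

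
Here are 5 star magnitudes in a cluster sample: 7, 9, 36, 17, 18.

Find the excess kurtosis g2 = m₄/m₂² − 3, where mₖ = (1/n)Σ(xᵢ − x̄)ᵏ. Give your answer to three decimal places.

x̄ = 17.4000
Σ(xᵢ − x̄)² = 525.2000 ⇒ m₂ = 105.04000
Σ(xᵢ − x̄)⁴ = 136365.7760 ⇒ m₄ = 27273.15520
m₂² = 11033.40160
g2 = m₄/m₂² − 3 = 2.47187 − 3 ≈ -0.528

-0.528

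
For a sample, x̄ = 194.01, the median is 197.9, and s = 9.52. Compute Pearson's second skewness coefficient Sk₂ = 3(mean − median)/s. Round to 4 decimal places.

Sk₂ = 3(194.01 − 197.9) / 9.52 = 3 × -3.8900 / 9.52
    = -11.6700 / 9.52 ≈ -1.2258

-1.2258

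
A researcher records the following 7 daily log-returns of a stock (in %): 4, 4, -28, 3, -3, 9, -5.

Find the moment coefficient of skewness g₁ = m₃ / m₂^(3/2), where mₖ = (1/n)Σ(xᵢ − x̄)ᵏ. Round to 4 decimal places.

-1.4558

x̄ = (4 + 4 - 28 + 3 - 3 + 9 - 5) / 7 = -2.2857
deviations (xᵢ − x̄): 6.2857, 6.2857, -25.7143, 5.2857, -0.7143, 11.2857, -2.7143
Σ(xᵢ − x̄)² = 903.4286 ⇒ m₂ = 903.4286/7 = 129.06122
Σ(xᵢ − x̄)³ = -14941.4694 ⇒ m₃ = -14941.4694/7 = -2134.49563
m₂^(3/2) = 129.06122^(1.5) = 1466.20154
g₁ = m₃ / m₂^(3/2) = -2134.49563 / 1466.20154 ≈ -1.4558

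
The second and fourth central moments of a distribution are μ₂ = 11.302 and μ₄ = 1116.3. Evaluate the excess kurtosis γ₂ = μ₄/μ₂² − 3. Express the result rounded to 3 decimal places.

5.739

μ₂² = 11.302² = 127.73520
μ₄/μ₂² = 1116.3 / 127.73520 = 8.73917
γ₂ = 8.73917 − 3 ≈ 5.739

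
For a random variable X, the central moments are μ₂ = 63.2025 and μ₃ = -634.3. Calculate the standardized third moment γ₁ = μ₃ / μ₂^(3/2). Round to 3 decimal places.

-1.262

σ = √μ₂ = √63.2025 = 7.95000
σ³ = μ₂^(3/2) = 502.45988
γ₁ = μ₃/σ³ = -634.3 / 502.45988 ≈ -1.262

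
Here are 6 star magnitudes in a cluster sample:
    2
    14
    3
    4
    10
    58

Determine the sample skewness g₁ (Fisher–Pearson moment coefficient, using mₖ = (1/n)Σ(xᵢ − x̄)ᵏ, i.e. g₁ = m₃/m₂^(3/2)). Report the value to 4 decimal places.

x̄ = (2 + 14 + 3 + 4 + 10 + 58) / 6 = 15.1667
deviations (xᵢ − x̄): -13.1667, -1.1667, -12.1667, -11.1667, -5.1667, 42.8333
Σ(xᵢ − x̄)² = 2308.8333 ⇒ m₂ = 2308.8333/6 = 384.80556
Σ(xᵢ − x̄)³ = 72970.5556 ⇒ m₃ = 72970.5556/6 = 12161.75926
m₂^(3/2) = 384.80556^(1.5) = 7548.52330
g₁ = m₃ / m₂^(3/2) = 12161.75926 / 7548.52330 ≈ 1.6111

1.6111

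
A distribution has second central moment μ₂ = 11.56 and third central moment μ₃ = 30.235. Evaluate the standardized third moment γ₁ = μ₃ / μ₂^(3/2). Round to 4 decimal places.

0.7693

σ = √μ₂ = √11.56 = 3.40000
σ³ = μ₂^(3/2) = 39.30400
γ₁ = μ₃/σ³ = 30.235 / 39.30400 ≈ 0.7693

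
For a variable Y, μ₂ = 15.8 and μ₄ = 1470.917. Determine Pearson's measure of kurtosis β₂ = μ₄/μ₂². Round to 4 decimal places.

5.8922

μ₂² = 15.8² = 249.64000
μ₄/μ₂² = 1470.917 / 249.64000 = 5.89215
β₂ ≈ 5.8922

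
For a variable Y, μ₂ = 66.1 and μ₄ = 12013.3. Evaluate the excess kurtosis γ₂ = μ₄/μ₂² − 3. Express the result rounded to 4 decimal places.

-0.2505

μ₂² = 66.1² = 4369.21000
μ₄/μ₂² = 12013.3 / 4369.21000 = 2.74954
γ₂ = 2.74954 − 3 ≈ -0.2505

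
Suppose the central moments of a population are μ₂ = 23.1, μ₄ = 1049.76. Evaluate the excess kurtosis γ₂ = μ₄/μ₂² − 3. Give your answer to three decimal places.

-1.033

μ₂² = 23.1² = 533.61000
μ₄/μ₂² = 1049.76 / 533.61000 = 1.96728
γ₂ = 1.96728 − 3 ≈ -1.033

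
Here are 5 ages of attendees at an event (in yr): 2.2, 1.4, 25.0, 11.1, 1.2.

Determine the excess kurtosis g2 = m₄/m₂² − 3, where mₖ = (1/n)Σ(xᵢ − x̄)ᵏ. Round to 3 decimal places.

x̄ = 8.1800
Σ(xᵢ − x̄)² = 421.8880 ⇒ m₂ = 84.37760
Σ(xᵢ − x̄)⁴ = 85877.7030 ⇒ m₄ = 17175.54059
m₂² = 7119.57938
g2 = m₄/m₂² − 3 = 2.41244 − 3 ≈ -0.588

-0.588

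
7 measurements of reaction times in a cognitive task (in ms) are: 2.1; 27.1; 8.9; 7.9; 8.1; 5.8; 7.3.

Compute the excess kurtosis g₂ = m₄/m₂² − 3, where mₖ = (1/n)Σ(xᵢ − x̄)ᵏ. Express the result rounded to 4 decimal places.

x̄ = 9.6000
Σ(xᵢ − x̄)² = 387.8600 ⇒ m₂ = 55.40857
Σ(xᵢ − x̄)⁴ = 97203.2774 ⇒ m₄ = 13886.18249
m₂² = 3070.10979
g₂ = m₄/m₂² − 3 = 4.52302 − 3 ≈ 1.5230

1.5230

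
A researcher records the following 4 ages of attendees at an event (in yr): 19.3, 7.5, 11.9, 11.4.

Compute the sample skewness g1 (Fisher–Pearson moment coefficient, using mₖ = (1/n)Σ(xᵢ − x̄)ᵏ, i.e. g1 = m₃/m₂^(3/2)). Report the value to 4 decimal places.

x̄ = (19.3 + 7.5 + 11.9 + 11.4) / 4 = 12.5250
deviations (xᵢ − x̄): 6.7750, -5.0250, -0.6250, -1.1250
Σ(xᵢ − x̄)² = 72.8075 ⇒ m₂ = 72.8075/4 = 18.20188
Σ(xᵢ − x̄)³ = 182.4244 ⇒ m₃ = 182.4244/4 = 45.60609
m₂^(3/2) = 18.20188^(1.5) = 77.65585
g1 = m₃ / m₂^(3/2) = 45.60609 / 77.65585 ≈ 0.5873

0.5873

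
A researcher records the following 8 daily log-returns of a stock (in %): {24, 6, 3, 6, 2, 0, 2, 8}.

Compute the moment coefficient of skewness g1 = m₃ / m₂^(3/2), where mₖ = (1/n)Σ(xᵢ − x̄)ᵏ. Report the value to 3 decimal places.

1.747

x̄ = (24 + 6 + 3 + 6 + 2 + 0 + 2 + 8) / 8 = 6.3750
deviations (xᵢ − x̄): 17.6250, -0.3750, -3.3750, -0.3750, -4.3750, -6.3750, -4.3750, 1.6250
Σ(xᵢ − x̄)² = 403.8750 ⇒ m₂ = 403.8750/8 = 50.48438
Σ(xᵢ − x̄)³ = 5014.2188 ⇒ m₃ = 5014.2188/8 = 626.77734
m₂^(3/2) = 50.48438^(1.5) = 358.70339
g1 = m₃ / m₂^(3/2) = 626.77734 / 358.70339 ≈ 1.747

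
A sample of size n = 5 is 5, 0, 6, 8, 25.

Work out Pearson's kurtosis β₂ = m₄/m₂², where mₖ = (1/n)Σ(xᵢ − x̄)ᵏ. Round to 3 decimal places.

2.854

x̄ = 8.8000
Σ(xᵢ − x̄)² = 362.8000 ⇒ m₂ = 72.56000
Σ(xᵢ − x̄)⁴ = 75142.0960 ⇒ m₄ = 15028.41920
m₂² = 5264.95360
β₂ = m₄/m₂² = 15028.41920 / 5264.95360 ≈ 2.854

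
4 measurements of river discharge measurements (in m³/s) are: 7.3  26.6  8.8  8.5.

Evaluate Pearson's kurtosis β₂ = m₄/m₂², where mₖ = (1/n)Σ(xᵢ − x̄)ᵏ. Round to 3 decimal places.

2.321

x̄ = 12.8000
Σ(xᵢ − x̄)² = 255.1800 ⇒ m₂ = 63.79500
Σ(xᵢ − x̄)⁴ = 37780.3362 ⇒ m₄ = 9445.08405
m₂² = 4069.80203
β₂ = m₄/m₂² = 9445.08405 / 4069.80203 ≈ 2.321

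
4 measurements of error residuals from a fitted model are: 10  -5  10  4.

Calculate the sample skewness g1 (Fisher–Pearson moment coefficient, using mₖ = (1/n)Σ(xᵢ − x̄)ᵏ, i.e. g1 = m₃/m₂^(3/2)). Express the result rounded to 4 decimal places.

x̄ = (10 - 5 + 10 + 4) / 4 = 4.7500
deviations (xᵢ − x̄): 5.2500, -9.7500, 5.2500, -0.7500
Σ(xᵢ − x̄)² = 150.7500 ⇒ m₂ = 150.7500/4 = 37.68750
Σ(xᵢ − x̄)³ = -637.8750 ⇒ m₃ = -637.8750/4 = -159.46875
m₂^(3/2) = 37.68750^(1.5) = 231.36411
g1 = m₃ / m₂^(3/2) = -159.46875 / 231.36411 ≈ -0.6893

-0.6893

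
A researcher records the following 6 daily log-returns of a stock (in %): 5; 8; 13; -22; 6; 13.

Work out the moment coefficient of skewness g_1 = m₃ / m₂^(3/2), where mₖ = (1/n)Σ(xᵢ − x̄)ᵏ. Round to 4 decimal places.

-1.5197

x̄ = (5 + 8 + 13 - 22 + 6 + 13) / 6 = 3.8333
deviations (xᵢ − x̄): 1.1667, 4.1667, 9.1667, -25.8333, 2.1667, 9.1667
Σ(xᵢ − x̄)² = 858.8333 ⇒ m₂ = 858.8333/6 = 143.13889
Σ(xᵢ − x̄)³ = -15615.5556 ⇒ m₃ = -15615.5556/6 = -2602.59259
m₂^(3/2) = 143.13889^(1.5) = 1712.52320
g_1 = m₃ / m₂^(3/2) = -2602.59259 / 1712.52320 ≈ -1.5197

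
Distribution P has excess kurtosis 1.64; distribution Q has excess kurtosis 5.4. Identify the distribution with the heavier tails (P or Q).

Higher excess kurtosis ⇒ heavier tails relative to the normal distribution.
1.64 vs 5.4: the larger is 5.4, so Q has heavier tails.

Q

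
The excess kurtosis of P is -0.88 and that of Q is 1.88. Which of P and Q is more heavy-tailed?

Higher excess kurtosis ⇒ heavier tails relative to the normal distribution.
-0.88 vs 1.88: the larger is 1.88, so Q has heavier tails. (Q is leptokurtic — heavier-than-normal tails; the other is platykurtic.)

Q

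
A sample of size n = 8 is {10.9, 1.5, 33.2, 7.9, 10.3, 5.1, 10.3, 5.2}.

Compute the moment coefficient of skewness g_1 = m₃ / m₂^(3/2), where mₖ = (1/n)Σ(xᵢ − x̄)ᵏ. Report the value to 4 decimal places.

x̄ = (10.9 + 1.5 + 33.2 + 7.9 + 10.3 + 5.1 + 10.3 + 5.2) / 8 = 10.5500
deviations (xᵢ − x̄): 0.3500, -9.0500, 22.6500, -2.6500, -0.2500, -5.4500, -0.2500, -5.3500
Σ(xᵢ − x̄)² = 660.5200 ⇒ m₂ = 660.5200/8 = 82.56500
Σ(xᵢ − x̄)³ = 10545.1350 ⇒ m₃ = 10545.1350/8 = 1318.14188
m₂^(3/2) = 82.56500^(1.5) = 750.22922
g_1 = m₃ / m₂^(3/2) = 1318.14188 / 750.22922 ≈ 1.7570

1.7570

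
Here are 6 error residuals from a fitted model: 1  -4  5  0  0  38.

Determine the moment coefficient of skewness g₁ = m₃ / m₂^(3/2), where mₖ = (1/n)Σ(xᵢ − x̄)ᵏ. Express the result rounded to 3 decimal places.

x̄ = (1 - 4 + 5 + 0 + 0 + 38) / 6 = 6.6667
deviations (xᵢ − x̄): -5.6667, -10.6667, -1.6667, -6.6667, -6.6667, 31.3333
Σ(xᵢ − x̄)² = 1219.3333 ⇒ m₂ = 1219.3333/6 = 203.22222
Σ(xᵢ − x̄)³ = 28769.5556 ⇒ m₃ = 28769.5556/6 = 4794.92593
m₂^(3/2) = 203.22222^(1.5) = 2897.05536
g₁ = m₃ / m₂^(3/2) = 4794.92593 / 2897.05536 ≈ 1.655

1.655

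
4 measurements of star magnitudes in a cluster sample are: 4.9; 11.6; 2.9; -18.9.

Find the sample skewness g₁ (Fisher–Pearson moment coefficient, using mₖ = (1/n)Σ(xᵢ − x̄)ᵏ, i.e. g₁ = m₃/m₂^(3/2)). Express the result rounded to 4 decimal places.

-0.8742

x̄ = (4.9 + 11.6 + 2.9 - 18.9) / 4 = 0.1250
deviations (xᵢ − x̄): 4.7750, 11.4750, 2.7750, -19.0250
Σ(xᵢ − x̄)² = 524.1275 ⇒ m₂ = 524.1275/4 = 131.03187
Σ(xᵢ − x̄)³ = -5244.8906 ⇒ m₃ = -5244.8906/4 = -1311.22266
m₂^(3/2) = 131.03187^(1.5) = 1499.91080
g₁ = m₃ / m₂^(3/2) = -1311.22266 / 1499.91080 ≈ -0.8742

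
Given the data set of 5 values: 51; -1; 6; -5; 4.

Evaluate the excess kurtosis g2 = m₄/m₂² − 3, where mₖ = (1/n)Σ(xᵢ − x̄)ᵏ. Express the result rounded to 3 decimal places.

x̄ = 11.0000
Σ(xᵢ − x̄)² = 2074.0000 ⇒ m₂ = 414.80000
Σ(xᵢ − x̄)⁴ = 2649298.0000 ⇒ m₄ = 529859.60000
m₂² = 172059.04000
g2 = m₄/m₂² − 3 = 3.07952 − 3 ≈ 0.080

0.080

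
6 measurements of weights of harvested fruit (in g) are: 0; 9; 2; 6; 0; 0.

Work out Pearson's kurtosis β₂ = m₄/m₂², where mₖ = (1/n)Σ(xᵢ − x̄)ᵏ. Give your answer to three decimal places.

1.969

x̄ = 2.8333
Σ(xᵢ − x̄)² = 72.8333 ⇒ m₂ = 12.13889
Σ(xᵢ − x̄)⁴ = 1740.4861 ⇒ m₄ = 290.08102
m₂² = 147.35262
β₂ = m₄/m₂² = 290.08102 / 147.35262 ≈ 1.969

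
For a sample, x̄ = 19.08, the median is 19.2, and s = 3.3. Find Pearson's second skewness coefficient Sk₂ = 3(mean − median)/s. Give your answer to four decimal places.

Sk₂ = 3(19.08 − 19.2) / 3.3 = 3 × -0.1200 / 3.3
    = -0.3600 / 3.3 ≈ -0.1091

-0.1091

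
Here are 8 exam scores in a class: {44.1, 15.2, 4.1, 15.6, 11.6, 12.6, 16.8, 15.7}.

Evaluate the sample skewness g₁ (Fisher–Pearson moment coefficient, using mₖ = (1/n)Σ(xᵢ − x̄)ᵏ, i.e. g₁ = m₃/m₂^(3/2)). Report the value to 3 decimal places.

x̄ = (44.1 + 15.2 + 4.1 + 15.6 + 11.6 + 12.6 + 16.8 + 15.7) / 8 = 16.9625
deviations (xᵢ − x̄): 27.1375, -1.7625, -12.8625, -1.3625, -5.3625, -4.3625, -0.1625, -1.2625
Σ(xᵢ − x̄)² = 956.2588 ⇒ m₂ = 956.2588/8 = 119.53234
Σ(xᵢ − x̄)³ = 17609.9725 ⇒ m₃ = 17609.9725/8 = 2201.24657
m₂^(3/2) = 119.53234^(1.5) = 1306.85725
g₁ = m₃ / m₂^(3/2) = 2201.24657 / 1306.85725 ≈ 1.684

1.684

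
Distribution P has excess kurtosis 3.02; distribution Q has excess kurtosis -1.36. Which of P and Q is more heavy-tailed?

Higher excess kurtosis ⇒ heavier tails relative to the normal distribution.
3.02 vs -1.36: the larger is 3.02, so P has heavier tails. (P is leptokurtic — heavier-than-normal tails; the other is platykurtic.)

P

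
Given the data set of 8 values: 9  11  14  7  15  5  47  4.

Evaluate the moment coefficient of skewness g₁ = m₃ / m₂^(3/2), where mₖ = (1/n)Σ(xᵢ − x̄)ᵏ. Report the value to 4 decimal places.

1.9139

x̄ = (9 + 11 + 14 + 7 + 15 + 5 + 47 + 4) / 8 = 14.0000
deviations (xᵢ − x̄): -5.0000, -3.0000, 0.0000, -7.0000, 1.0000, -9.0000, 33.0000, -10.0000
Σ(xᵢ − x̄)² = 1354.0000 ⇒ m₂ = 1354.0000/8 = 169.25000
Σ(xᵢ − x̄)³ = 33714.0000 ⇒ m₃ = 33714.0000/8 = 4214.25000
m₂^(3/2) = 169.25000^(1.5) = 2201.87680
g₁ = m₃ / m₂^(3/2) = 4214.25000 / 2201.87680 ≈ 1.9139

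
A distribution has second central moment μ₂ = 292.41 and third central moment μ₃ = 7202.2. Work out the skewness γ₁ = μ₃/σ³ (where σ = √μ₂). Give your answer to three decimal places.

σ = √μ₂ = √292.41 = 17.10000
σ³ = μ₂^(3/2) = 5000.21100
γ₁ = μ₃/σ³ = 7202.2 / 5000.21100 ≈ 1.440

1.440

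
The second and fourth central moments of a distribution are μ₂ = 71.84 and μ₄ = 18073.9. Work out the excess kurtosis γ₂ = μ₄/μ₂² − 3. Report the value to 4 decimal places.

0.5020

μ₂² = 71.84² = 5160.98560
μ₄/μ₂² = 18073.9 / 5160.98560 = 3.50202
γ₂ = 3.50202 − 3 ≈ 0.5020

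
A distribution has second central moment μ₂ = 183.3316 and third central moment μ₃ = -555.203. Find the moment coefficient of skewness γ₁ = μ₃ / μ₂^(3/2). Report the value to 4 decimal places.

σ = √μ₂ = √183.3316 = 13.54000
σ³ = μ₂^(3/2) = 2482.30986
γ₁ = μ₃/σ³ = -555.203 / 2482.30986 ≈ -0.2237

-0.2237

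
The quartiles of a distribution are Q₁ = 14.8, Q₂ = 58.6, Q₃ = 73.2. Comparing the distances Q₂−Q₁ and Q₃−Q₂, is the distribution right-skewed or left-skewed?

Q₂ − Q₁ = 43.8;  Q₃ − Q₂ = 14.6
Q₂ − Q₁ > Q₃ − Q₂ ⇒ the lower half is more spread out ⇒ left-skewed.

left-skewed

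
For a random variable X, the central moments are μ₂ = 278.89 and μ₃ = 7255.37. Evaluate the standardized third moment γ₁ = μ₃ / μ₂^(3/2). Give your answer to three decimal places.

σ = √μ₂ = √278.89 = 16.70000
σ³ = μ₂^(3/2) = 4657.46300
γ₁ = μ₃/σ³ = 7255.37 / 4657.46300 ≈ 1.558

1.558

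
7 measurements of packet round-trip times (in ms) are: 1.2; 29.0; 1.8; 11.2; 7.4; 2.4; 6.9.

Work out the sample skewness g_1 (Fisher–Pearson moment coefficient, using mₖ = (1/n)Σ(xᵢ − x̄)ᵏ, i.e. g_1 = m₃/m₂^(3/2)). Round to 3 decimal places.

x̄ = (1.2 + 29.0 + 1.8 + 11.2 + 7.4 + 2.4 + 6.9) / 7 = 8.5571
deviations (xᵢ − x̄): -7.3571, 20.4429, -6.7571, 2.6429, -1.1571, -6.1571, -1.6571
Σ(xᵢ − x̄)² = 566.6771 ⇒ m₂ = 566.6771/7 = 80.95388
Σ(xᵢ − x̄)³ = 7615.4740 ⇒ m₃ = 7615.4740/7 = 1087.92486
m₂^(3/2) = 80.95388^(1.5) = 728.37744
g_1 = m₃ / m₂^(3/2) = 1087.92486 / 728.37744 ≈ 1.494

1.494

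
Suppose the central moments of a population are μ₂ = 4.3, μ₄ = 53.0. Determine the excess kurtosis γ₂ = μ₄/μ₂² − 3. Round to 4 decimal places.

μ₂² = 4.3² = 18.49000
μ₄/μ₂² = 53.0 / 18.49000 = 2.86641
γ₂ = 2.86641 − 3 ≈ -0.1336

-0.1336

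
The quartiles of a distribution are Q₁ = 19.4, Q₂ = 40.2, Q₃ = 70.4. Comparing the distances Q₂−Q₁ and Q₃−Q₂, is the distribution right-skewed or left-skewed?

Q₂ − Q₁ = 20.8;  Q₃ − Q₂ = 30.2
Q₃ − Q₂ > Q₂ − Q₁ ⇒ the upper half is more spread out ⇒ right-skewed.

right-skewed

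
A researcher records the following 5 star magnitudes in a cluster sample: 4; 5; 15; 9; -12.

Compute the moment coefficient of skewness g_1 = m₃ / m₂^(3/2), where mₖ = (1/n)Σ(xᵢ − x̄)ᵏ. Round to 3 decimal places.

x̄ = (4 + 5 + 15 + 9 - 12) / 5 = 4.2000
deviations (xᵢ − x̄): -0.2000, 0.8000, 10.8000, 4.8000, -16.2000
Σ(xᵢ − x̄)² = 402.8000 ⇒ m₂ = 402.8000/5 = 80.56000
Σ(xᵢ − x̄)³ = -2880.7200 ⇒ m₃ = -2880.7200/5 = -576.14400
m₂^(3/2) = 80.56000^(1.5) = 723.06807
g_1 = m₃ / m₂^(3/2) = -576.14400 / 723.06807 ≈ -0.797

-0.797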